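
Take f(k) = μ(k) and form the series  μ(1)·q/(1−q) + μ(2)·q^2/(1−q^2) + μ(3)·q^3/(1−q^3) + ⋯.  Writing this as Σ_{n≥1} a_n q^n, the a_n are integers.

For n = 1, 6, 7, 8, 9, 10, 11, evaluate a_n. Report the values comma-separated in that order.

1, 0, 0, 0, 0, 0, 0

q^1  k|1↦μ(k): 1:1  a_1=1
n=6: 1·6 2·3 3·2 6·1  μ→[1+(-1)+(-1)+1]=0
q^7  k|7↦μ(k): 1:1 7:-1  a_7=0
d|8:{1,2,4,8}  Σμ=1+(-1)+0+0=0
q^9  k|9↦μ(k): 1:1 3:-1 9:0  a_9=0
[q^10] μ(1)=1,μ(2)=-1,μ(5)=-1,μ(10)=1 ⇒ 0
n=11: 1·11 11·1  μ→[1+(-1)]=0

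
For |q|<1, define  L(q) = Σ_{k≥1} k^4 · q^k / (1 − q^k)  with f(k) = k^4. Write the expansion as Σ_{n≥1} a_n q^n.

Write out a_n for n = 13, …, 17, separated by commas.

[q^13] f(1)=1,f(13)=28561 ⇒ 28562
q^14  k|14↦f(k): 14:38416 7:2401 2:16 1:1  a_14=40834
d|15:{1,3,5,15}  Σf=1+81+625+50625=51332
n=16: 16·1 8·2 4·4 2·8 1·16  f→[65536+4096+256+16+1]=69905
q^17  k|17↦f(k): 1:1 17:83521  a_17=83522

28562, 40834, 51332, 69905, 83522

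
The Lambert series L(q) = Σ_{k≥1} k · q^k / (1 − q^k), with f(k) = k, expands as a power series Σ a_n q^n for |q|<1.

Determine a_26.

[q^26] f(1)=1,f(2)=2,f(13)=13,f(26)=26 ⇒ 42

a_26 = 42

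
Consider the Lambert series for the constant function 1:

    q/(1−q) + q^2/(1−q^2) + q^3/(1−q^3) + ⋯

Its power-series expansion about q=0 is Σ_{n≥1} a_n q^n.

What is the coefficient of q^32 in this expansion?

[q^32] f(32)=1,f(16)=1,f(8)=1,f(4)=1,f(2)=1,f(1)=1 ⇒ 6

a_32 = 6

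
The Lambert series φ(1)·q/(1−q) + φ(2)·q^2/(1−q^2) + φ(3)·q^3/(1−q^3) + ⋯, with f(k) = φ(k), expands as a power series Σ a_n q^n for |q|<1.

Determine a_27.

q^27  k|27↦φ(k): 1:1 3:2 9:6 27:18  a_27=27

a_27 = 27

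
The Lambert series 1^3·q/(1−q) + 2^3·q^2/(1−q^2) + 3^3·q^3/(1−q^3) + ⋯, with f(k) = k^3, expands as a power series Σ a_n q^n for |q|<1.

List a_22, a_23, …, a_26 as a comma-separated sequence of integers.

[q^22] f(1)=1,f(2)=8,f(11)=1331,f(22)=10648 ⇒ 11988
n=23: 23·1 1·23  f→[12167+1]=12168
q^24  k|24↦f(k): 1:1 2:8 3:27 4:64 6:216 8:512 12:1728 24:13824  a_24=16380
d|25:{1,5,25}  Σf=1+125+15625=15751
n=26: 1·26 2·13 13·2 26·1  f→[1+8+2197+17576]=19782

11988, 12168, 16380, 15751, 19782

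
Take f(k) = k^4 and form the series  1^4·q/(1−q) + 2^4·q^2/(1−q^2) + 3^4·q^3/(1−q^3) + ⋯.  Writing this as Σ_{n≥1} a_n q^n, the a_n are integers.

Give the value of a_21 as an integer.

a_21 = 196964

q^21  k|21↦f(k): 1:1 3:81 7:2401 21:194481  a_21=196964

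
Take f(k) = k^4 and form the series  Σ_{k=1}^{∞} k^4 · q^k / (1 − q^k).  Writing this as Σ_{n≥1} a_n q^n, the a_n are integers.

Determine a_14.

a_14 = 40834

[q^14] f(1)=1,f(2)=16,f(7)=2401,f(14)=38416 ⇒ 40834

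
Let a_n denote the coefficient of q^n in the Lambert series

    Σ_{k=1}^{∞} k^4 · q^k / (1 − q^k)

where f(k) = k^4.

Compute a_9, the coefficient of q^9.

a_9 = 6643

[q^9] f(1)=1,f(3)=81,f(9)=6561 ⇒ 6643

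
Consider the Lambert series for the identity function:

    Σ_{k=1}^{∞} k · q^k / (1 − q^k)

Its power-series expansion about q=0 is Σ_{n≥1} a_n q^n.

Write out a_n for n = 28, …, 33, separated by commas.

[q^28] f(1)=1,f(2)=2,f(4)=4,f(7)=7,f(14)=14,f(28)=28 ⇒ 56
[q^29] f(29)=29,f(1)=1 ⇒ 30
[q^30] f(1)=1,f(2)=2,f(3)=3,f(5)=5,f(6)=6,f(10)=10,f(15)=15,f(30)=30 ⇒ 72
n=31: 31·1 1·31  f→[31+1]=32
q^32  k|32↦f(k): 1:1 2:2 4:4 8:8 16:16 32:32  a_32=63
d|33:{33,11,3,1}  Σf=33+11+3+1=48

56, 30, 72, 32, 63, 48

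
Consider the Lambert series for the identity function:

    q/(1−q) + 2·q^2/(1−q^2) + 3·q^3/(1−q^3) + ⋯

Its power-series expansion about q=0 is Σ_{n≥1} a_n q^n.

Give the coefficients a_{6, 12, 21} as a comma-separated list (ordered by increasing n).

q^6  k|6↦f(k): 1:1 2:2 3:3 6:6  a_6=12
n=12: 12·1 6·2 4·3 3·4 2·6 1·12  f→[12+6+4+3+2+1]=28
q^21  k|21↦f(k): 21:21 7:7 3:3 1:1  a_21=32

12, 28, 32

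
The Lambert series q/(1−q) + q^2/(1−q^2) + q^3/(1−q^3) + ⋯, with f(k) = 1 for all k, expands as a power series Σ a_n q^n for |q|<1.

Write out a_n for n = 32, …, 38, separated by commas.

6, 4, 4, 4, 9, 2, 4

[q^32] f(1)=1,f(2)=1,f(4)=1,f(8)=1,f(16)=1,f(32)=1 ⇒ 6
d|33:{1,3,11,33}  Σf=1+1+1+1=4
d|34:{34,17,2,1}  Σf=1+1+1+1=4
d|35:{35,7,5,1}  Σf=1+1+1+1=4
q^36  k|36↦f(k): 36:1 18:1 12:1 9:1 6:1 4:1 3:1 2:1 1:1  a_36=9
[q^37] f(37)=1,f(1)=1 ⇒ 2
q^38  k|38↦f(k): 1:1 2:1 19:1 38:1  a_38=4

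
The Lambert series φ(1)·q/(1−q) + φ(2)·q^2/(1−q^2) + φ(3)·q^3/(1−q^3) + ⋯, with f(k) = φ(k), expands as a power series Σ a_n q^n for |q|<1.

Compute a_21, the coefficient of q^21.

[q^21] φ(21)=12,φ(7)=6,φ(3)=2,φ(1)=1 ⇒ 21

a_21 = 21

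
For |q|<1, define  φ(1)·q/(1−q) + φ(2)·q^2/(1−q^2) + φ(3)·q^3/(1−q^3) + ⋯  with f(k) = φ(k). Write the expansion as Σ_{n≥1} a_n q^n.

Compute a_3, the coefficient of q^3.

n=3: 1·3 3·1  φ→[1+2]=3

a_3 = 3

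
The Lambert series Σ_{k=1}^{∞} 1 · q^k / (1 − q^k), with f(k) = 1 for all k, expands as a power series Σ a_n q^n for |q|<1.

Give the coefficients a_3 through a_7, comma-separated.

q^3  k|3↦f(k): 1:1 3:1  a_3=2
d|4:{4,2,1}  Σf=1+1+1=3
q^5  k|5↦f(k): 1:1 5:1  a_5=2
n=6: 1·6 2·3 3·2 6·1  f→[1+1+1+1]=4
n=7: 7·1 1·7  f→[1+1]=2

2, 3, 2, 4, 2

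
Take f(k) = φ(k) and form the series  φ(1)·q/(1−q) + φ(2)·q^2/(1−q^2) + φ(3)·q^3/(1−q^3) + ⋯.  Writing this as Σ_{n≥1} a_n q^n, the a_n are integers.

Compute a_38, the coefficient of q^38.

[q^38] φ(1)=1,φ(2)=1,φ(19)=18,φ(38)=18 ⇒ 38

a_38 = 38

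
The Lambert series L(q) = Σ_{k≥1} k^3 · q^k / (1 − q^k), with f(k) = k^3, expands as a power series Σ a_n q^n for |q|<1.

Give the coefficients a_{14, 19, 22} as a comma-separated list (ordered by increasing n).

3096, 6860, 11988

[q^14] f(1)=1,f(2)=8,f(7)=343,f(14)=2744 ⇒ 3096
q^19  k|19↦f(k): 1:1 19:6859  a_19=6860
d|22:{1,2,11,22}  Σf=1+8+1331+10648=11988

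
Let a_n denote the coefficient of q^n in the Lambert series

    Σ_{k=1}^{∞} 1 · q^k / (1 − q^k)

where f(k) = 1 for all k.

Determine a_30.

q^30  k|30↦f(k): 1:1 2:1 3:1 5:1 6:1 10:1 15:1 30:1  a_30=8

a_30 = 8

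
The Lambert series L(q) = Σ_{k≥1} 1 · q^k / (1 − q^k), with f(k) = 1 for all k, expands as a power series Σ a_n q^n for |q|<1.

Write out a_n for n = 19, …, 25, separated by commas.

2, 6, 4, 4, 2, 8, 3

d|19:{19,1}  Σf=1+1=2
q^20  k|20↦f(k): 1:1 2:1 4:1 5:1 10:1 20:1  a_20=6
d|21:{1,3,7,21}  Σf=1+1+1+1=4
q^22  k|22↦f(k): 1:1 2:1 11:1 22:1  a_22=4
[q^23] f(1)=1,f(23)=1 ⇒ 2
d|24:{24,12,8,6,4,3,2,1}  Σf=1+1+1+1+1+1+1+1=8
n=25: 25·1 5·5 1·25  f→[1+1+1]=3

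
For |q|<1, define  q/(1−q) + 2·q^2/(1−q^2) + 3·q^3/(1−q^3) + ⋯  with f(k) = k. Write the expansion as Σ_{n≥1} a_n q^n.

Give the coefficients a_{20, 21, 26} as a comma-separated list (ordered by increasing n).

[q^20] f(1)=1,f(2)=2,f(4)=4,f(5)=5,f(10)=10,f(20)=20 ⇒ 42
q^21  k|21↦f(k): 1:1 3:3 7:7 21:21  a_21=32
q^26  k|26↦f(k): 1:1 2:2 13:13 26:26  a_26=42

42, 32, 42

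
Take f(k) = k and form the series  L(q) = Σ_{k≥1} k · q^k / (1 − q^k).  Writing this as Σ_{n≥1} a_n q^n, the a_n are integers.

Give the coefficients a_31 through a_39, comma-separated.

d|31:{1,31}  Σf=1+31=32
d|32:{1,2,4,8,16,32}  Σf=1+2+4+8+16+32=63
n=33: 1·33 3·11 11·3 33·1  f→[1+3+11+33]=48
q^34  k|34↦f(k): 1:1 2:2 17:17 34:34  a_34=54
d|35:{35,7,5,1}  Σf=35+7+5+1=48
d|36:{1,2,3,4,6,9,12,18,36}  Σf=1+2+3+4+6+9+12+18+36=91
n=37: 1·37 37·1  f→[1+37]=38
q^38  k|38↦f(k): 38:38 19:19 2:2 1:1  a_38=60
q^39  k|39↦f(k): 1:1 3:3 13:13 39:39  a_39=56

32, 63, 48, 54, 48, 91, 38, 60, 56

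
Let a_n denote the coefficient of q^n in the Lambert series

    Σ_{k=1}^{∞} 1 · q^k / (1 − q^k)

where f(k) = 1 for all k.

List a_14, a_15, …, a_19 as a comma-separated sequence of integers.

[q^14] f(1)=1,f(2)=1,f(7)=1,f(14)=1 ⇒ 4
d|15:{15,5,3,1}  Σf=1+1+1+1=4
q^16  k|16↦f(k): 1:1 2:1 4:1 8:1 16:1  a_16=5
d|17:{17,1}  Σf=1+1=2
n=18: 18·1 9·2 6·3 3·6 2·9 1·18  f→[1+1+1+1+1+1]=6
q^19  k|19↦f(k): 19:1 1:1  a_19=2

4, 4, 5, 2, 6, 2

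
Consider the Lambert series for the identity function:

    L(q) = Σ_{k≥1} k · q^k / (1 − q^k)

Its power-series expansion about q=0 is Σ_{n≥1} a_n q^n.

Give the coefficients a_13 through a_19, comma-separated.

n=13: 1·13 13·1  f→[1+13]=14
d|14:{14,7,2,1}  Σf=14+7+2+1=24
d|15:{15,5,3,1}  Σf=15+5+3+1=24
d|16:{16,8,4,2,1}  Σf=16+8+4+2+1=31
[q^17] f(17)=17,f(1)=1 ⇒ 18
q^18  k|18↦f(k): 18:18 9:9 6:6 3:3 2:2 1:1  a_18=39
d|19:{1,19}  Σf=1+19=20

14, 24, 24, 31, 18, 39, 20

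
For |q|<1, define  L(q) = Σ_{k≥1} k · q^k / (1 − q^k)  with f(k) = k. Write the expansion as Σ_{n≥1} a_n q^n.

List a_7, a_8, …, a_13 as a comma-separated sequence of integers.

n=7: 1·7 7·1  f→[1+7]=8
q^8  k|8↦f(k): 1:1 2:2 4:4 8:8  a_8=15
n=9: 1·9 3·3 9·1  f→[1+3+9]=13
n=10: 1·10 2·5 5·2 10·1  f→[1+2+5+10]=18
d|11:{1,11}  Σf=1+11=12
q^12  k|12↦f(k): 1:1 2:2 3:3 4:4 6:6 12:12  a_12=28
[q^13] f(13)=13,f(1)=1 ⇒ 14

8, 15, 13, 18, 12, 28, 14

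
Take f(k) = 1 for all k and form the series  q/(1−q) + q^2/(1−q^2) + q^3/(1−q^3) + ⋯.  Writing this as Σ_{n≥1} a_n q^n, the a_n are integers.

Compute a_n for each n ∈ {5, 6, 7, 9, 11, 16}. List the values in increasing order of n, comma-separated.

2, 4, 2, 3, 2, 5

n=5: 1·5 5·1  f→[1+1]=2
q^6  k|6↦f(k): 1:1 2:1 3:1 6:1  a_6=4
n=7: 1·7 7·1  f→[1+1]=2
q^9  k|9↦f(k): 1:1 3:1 9:1  a_9=3
q^11  k|11↦f(k): 11:1 1:1  a_11=2
[q^16] f(16)=1,f(8)=1,f(4)=1,f(2)=1,f(1)=1 ⇒ 5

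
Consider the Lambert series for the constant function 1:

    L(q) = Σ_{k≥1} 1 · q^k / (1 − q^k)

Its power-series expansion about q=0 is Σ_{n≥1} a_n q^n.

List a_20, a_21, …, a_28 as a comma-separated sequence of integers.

6, 4, 4, 2, 8, 3, 4, 4, 6

q^20  k|20↦f(k): 20:1 10:1 5:1 4:1 2:1 1:1  a_20=6
q^21  k|21↦f(k): 21:1 7:1 3:1 1:1  a_21=4
[q^22] f(1)=1,f(2)=1,f(11)=1,f(22)=1 ⇒ 4
d|23:{1,23}  Σf=1+1=2
q^24  k|24↦f(k): 24:1 12:1 8:1 6:1 4:1 3:1 2:1 1:1  a_24=8
[q^25] f(25)=1,f(5)=1,f(1)=1 ⇒ 3
[q^26] f(1)=1,f(2)=1,f(13)=1,f(26)=1 ⇒ 4
d|27:{27,9,3,1}  Σf=1+1+1+1=4
[q^28] f(1)=1,f(2)=1,f(4)=1,f(7)=1,f(14)=1,f(28)=1 ⇒ 6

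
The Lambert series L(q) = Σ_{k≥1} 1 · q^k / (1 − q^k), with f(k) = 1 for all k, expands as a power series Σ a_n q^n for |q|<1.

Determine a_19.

a_19 = 2

d|19:{1,19}  Σf=1+1=2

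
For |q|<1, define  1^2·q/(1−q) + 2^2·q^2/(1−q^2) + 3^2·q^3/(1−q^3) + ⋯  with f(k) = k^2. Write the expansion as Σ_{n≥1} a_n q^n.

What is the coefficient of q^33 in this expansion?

a_33 = 1220

q^33  k|33↦f(k): 1:1 3:9 11:121 33:1089  a_33=1220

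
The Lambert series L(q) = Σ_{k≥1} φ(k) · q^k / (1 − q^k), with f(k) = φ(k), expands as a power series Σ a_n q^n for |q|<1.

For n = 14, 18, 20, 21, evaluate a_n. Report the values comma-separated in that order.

d|14:{14,7,2,1}  Σφ=6+6+1+1=14
n=18: 1·18 2·9 3·6 6·3 9·2 18·1  φ→[1+1+2+2+6+6]=18
d|20:{1,2,4,5,10,20}  Σφ=1+1+2+4+4+8=20
d|21:{1,3,7,21}  Σφ=1+2+6+12=21

14, 18, 20, 21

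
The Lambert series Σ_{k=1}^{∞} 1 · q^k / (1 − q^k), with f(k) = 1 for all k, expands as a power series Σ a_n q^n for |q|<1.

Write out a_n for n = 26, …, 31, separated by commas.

n=26: 26·1 13·2 2·13 1·26  f→[1+1+1+1]=4
d|27:{27,9,3,1}  Σf=1+1+1+1=4
q^28  k|28↦f(k): 1:1 2:1 4:1 7:1 14:1 28:1  a_28=6
d|29:{1,29}  Σf=1+1=2
d|30:{30,15,10,6,5,3,2,1}  Σf=1+1+1+1+1+1+1+1=8
[q^31] f(1)=1,f(31)=1 ⇒ 2

4, 4, 6, 2, 8, 2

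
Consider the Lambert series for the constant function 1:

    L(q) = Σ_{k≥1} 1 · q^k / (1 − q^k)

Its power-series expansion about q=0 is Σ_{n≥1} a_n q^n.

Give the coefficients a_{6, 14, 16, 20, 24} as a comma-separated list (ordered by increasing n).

4, 4, 5, 6, 8

q^6  k|6↦f(k): 6:1 3:1 2:1 1:1  a_6=4
q^14  k|14↦f(k): 1:1 2:1 7:1 14:1  a_14=4
q^16  k|16↦f(k): 16:1 8:1 4:1 2:1 1:1  a_16=5
[q^20] f(20)=1,f(10)=1,f(5)=1,f(4)=1,f(2)=1,f(1)=1 ⇒ 6
q^24  k|24↦f(k): 1:1 2:1 3:1 4:1 6:1 8:1 12:1 24:1  a_24=8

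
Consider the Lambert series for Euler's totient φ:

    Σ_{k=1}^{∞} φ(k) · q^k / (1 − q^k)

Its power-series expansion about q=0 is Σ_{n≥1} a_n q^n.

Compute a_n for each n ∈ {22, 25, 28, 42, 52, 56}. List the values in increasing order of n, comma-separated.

q^22  k|22↦φ(k): 22:10 11:10 2:1 1:1  a_22=22
q^25  k|25↦φ(k): 1:1 5:4 25:20  a_25=25
n=28: 1·28 2·14 4·7 7·4 14·2 28·1  φ→[1+1+2+6+6+12]=28
n=42: 42·1 21·2 14·3 7·6 6·7 3·14 2·21 1·42  φ→[12+12+6+6+2+2+1+1]=42
[q^52] φ(52)=24,φ(26)=12,φ(13)=12,φ(4)=2,φ(2)=1,φ(1)=1 ⇒ 52
[q^56] φ(1)=1,φ(2)=1,φ(4)=2,φ(7)=6,φ(8)=4,φ(14)=6,φ(28)=12,φ(56)=24 ⇒ 56

22, 25, 28, 42, 52, 56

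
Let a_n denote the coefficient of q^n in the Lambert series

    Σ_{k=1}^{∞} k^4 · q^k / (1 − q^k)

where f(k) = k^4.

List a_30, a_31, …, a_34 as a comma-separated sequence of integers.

872644, 923522, 1118481, 1200644, 1419874

n=30: 30·1 15·2 10·3 6·5 5·6 3·10 2·15 1·30  f→[810000+50625+10000+1296+625+81+16+1]=872644
d|31:{31,1}  Σf=923521+1=923522
d|32:{32,16,8,4,2,1}  Σf=1048576+65536+4096+256+16+1=1118481
q^33  k|33↦f(k): 33:1185921 11:14641 3:81 1:1  a_33=1200644
d|34:{34,17,2,1}  Σf=1336336+83521+16+1=1419874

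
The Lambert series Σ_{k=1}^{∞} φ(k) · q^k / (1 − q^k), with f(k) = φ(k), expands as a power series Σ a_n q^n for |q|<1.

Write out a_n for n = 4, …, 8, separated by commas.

n=4: 4·1 2·2 1·4  φ→[2+1+1]=4
n=5: 5·1 1·5  φ→[4+1]=5
d|6:{1,2,3,6}  Σφ=1+1+2+2=6
q^7  k|7↦φ(k): 1:1 7:6  a_7=7
[q^8] φ(1)=1,φ(2)=1,φ(4)=2,φ(8)=4 ⇒ 8

4, 5, 6, 7, 8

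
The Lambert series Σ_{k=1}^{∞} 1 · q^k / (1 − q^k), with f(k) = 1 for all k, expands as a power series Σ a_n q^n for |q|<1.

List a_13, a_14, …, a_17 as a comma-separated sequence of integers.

2, 4, 4, 5, 2

[q^13] f(13)=1,f(1)=1 ⇒ 2
q^14  k|14↦f(k): 1:1 2:1 7:1 14:1  a_14=4
[q^15] f(15)=1,f(5)=1,f(3)=1,f(1)=1 ⇒ 4
q^16  k|16↦f(k): 1:1 2:1 4:1 8:1 16:1  a_16=5
q^17  k|17↦f(k): 1:1 17:1  a_17=2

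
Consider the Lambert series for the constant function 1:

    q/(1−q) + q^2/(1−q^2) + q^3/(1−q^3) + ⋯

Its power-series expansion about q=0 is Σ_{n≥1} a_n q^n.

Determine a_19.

a_19 = 2

[q^19] f(1)=1,f(19)=1 ⇒ 2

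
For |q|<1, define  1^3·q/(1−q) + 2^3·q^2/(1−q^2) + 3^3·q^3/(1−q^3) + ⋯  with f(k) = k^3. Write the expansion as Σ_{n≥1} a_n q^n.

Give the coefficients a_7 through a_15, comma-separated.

344, 585, 757, 1134, 1332, 2044, 2198, 3096, 3528

q^7  k|7↦f(k): 7:343 1:1  a_7=344
d|8:{1,2,4,8}  Σf=1+8+64+512=585
n=9: 9·1 3·3 1·9  f→[729+27+1]=757
d|10:{1,2,5,10}  Σf=1+8+125+1000=1134
q^11  k|11↦f(k): 1:1 11:1331  a_11=1332
d|12:{12,6,4,3,2,1}  Σf=1728+216+64+27+8+1=2044
n=13: 13·1 1·13  f→[2197+1]=2198
[q^14] f(1)=1,f(2)=8,f(7)=343,f(14)=2744 ⇒ 3096
d|15:{1,3,5,15}  Σf=1+27+125+3375=3528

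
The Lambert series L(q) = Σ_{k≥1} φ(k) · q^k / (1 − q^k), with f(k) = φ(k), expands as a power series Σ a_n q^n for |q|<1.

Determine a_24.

q^24  k|24↦φ(k): 1:1 2:1 3:2 4:2 6:2 8:4 12:4 24:8  a_24=24

a_24 = 24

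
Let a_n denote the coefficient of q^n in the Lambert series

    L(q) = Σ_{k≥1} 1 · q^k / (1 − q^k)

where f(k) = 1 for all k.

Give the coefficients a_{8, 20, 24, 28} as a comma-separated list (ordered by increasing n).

d|8:{1,2,4,8}  Σf=1+1+1+1=4
d|20:{1,2,4,5,10,20}  Σf=1+1+1+1+1+1=6
n=24: 1·24 2·12 3·8 4·6 6·4 8·3 12·2 24·1  f→[1+1+1+1+1+1+1+1]=8
d|28:{28,14,7,4,2,1}  Σf=1+1+1+1+1+1=6

4, 6, 8, 6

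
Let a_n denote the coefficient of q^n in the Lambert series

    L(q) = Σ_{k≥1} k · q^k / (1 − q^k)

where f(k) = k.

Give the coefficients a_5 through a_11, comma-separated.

q^5  k|5↦f(k): 5:5 1:1  a_5=6
d|6:{1,2,3,6}  Σf=1+2+3+6=12
n=7: 1·7 7·1  f→[1+7]=8
d|8:{8,4,2,1}  Σf=8+4+2+1=15
n=9: 9·1 3·3 1·9  f→[9+3+1]=13
n=10: 10·1 5·2 2·5 1·10  f→[10+5+2+1]=18
n=11: 1·11 11·1  f→[1+11]=12

6, 12, 8, 15, 13, 18, 12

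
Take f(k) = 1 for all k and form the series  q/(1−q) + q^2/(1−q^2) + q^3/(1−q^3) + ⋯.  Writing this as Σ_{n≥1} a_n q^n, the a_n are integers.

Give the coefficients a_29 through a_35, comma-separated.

d|29:{1,29}  Σf=1+1=2
q^30  k|30↦f(k): 30:1 15:1 10:1 6:1 5:1 3:1 2:1 1:1  a_30=8
n=31: 31·1 1·31  f→[1+1]=2
q^32  k|32↦f(k): 32:1 16:1 8:1 4:1 2:1 1:1  a_32=6
d|33:{33,11,3,1}  Σf=1+1+1+1=4
d|34:{34,17,2,1}  Σf=1+1+1+1=4
d|35:{1,5,7,35}  Σf=1+1+1+1=4

2, 8, 2, 6, 4, 4, 4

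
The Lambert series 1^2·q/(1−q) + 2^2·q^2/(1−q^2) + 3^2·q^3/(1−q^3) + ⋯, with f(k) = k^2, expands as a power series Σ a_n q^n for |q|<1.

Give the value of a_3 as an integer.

[q^3] f(3)=9,f(1)=1 ⇒ 10

a_3 = 10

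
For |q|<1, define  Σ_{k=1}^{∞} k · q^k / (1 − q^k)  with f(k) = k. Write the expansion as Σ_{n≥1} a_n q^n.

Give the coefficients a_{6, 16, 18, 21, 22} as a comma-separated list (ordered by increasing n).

q^6  k|6↦f(k): 1:1 2:2 3:3 6:6  a_6=12
[q^16] f(1)=1,f(2)=2,f(4)=4,f(8)=8,f(16)=16 ⇒ 31
[q^18] f(18)=18,f(9)=9,f(6)=6,f(3)=3,f(2)=2,f(1)=1 ⇒ 39
q^21  k|21↦f(k): 1:1 3:3 7:7 21:21  a_21=32
d|22:{22,11,2,1}  Σf=22+11+2+1=36

12, 31, 39, 32, 36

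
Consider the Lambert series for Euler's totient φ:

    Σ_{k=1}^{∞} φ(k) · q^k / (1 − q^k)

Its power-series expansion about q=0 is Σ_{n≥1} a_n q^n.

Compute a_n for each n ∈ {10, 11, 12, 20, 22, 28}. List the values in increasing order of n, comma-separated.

n=10: 10·1 5·2 2·5 1·10  φ→[4+4+1+1]=10
n=11: 1·11 11·1  φ→[1+10]=11
[q^12] φ(1)=1,φ(2)=1,φ(3)=2,φ(4)=2,φ(6)=2,φ(12)=4 ⇒ 12
q^20  k|20↦φ(k): 20:8 10:4 5:4 4:2 2:1 1:1  a_20=20
d|22:{22,11,2,1}  Σφ=10+10+1+1=22
[q^28] φ(28)=12,φ(14)=6,φ(7)=6,φ(4)=2,φ(2)=1,φ(1)=1 ⇒ 28

10, 11, 12, 20, 22, 28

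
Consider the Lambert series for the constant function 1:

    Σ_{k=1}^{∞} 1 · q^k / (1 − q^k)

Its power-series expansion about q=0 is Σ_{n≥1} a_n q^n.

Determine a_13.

a_13 = 2

[q^13] f(1)=1,f(13)=1 ⇒ 2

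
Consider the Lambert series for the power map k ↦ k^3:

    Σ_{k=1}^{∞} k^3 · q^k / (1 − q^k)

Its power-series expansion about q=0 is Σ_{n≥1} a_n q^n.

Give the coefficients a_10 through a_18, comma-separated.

d|10:{1,2,5,10}  Σf=1+8+125+1000=1134
d|11:{11,1}  Σf=1331+1=1332
d|12:{12,6,4,3,2,1}  Σf=1728+216+64+27+8+1=2044
d|13:{1,13}  Σf=1+2197=2198
[q^14] f(14)=2744,f(7)=343,f(2)=8,f(1)=1 ⇒ 3096
n=15: 15·1 5·3 3·5 1·15  f→[3375+125+27+1]=3528
n=16: 16·1 8·2 4·4 2·8 1·16  f→[4096+512+64+8+1]=4681
[q^17] f(17)=4913,f(1)=1 ⇒ 4914
[q^18] f(18)=5832,f(9)=729,f(6)=216,f(3)=27,f(2)=8,f(1)=1 ⇒ 6813

1134, 1332, 2044, 2198, 3096, 3528, 4681, 4914, 6813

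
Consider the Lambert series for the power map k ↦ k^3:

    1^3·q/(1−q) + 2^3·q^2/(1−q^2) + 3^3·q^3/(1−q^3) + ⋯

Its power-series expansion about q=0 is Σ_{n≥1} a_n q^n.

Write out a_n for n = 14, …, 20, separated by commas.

q^14  k|14↦f(k): 1:1 2:8 7:343 14:2744  a_14=3096
n=15: 15·1 5·3 3·5 1·15  f→[3375+125+27+1]=3528
q^16  k|16↦f(k): 16:4096 8:512 4:64 2:8 1:1  a_16=4681
[q^17] f(1)=1,f(17)=4913 ⇒ 4914
[q^18] f(18)=5832,f(9)=729,f(6)=216,f(3)=27,f(2)=8,f(1)=1 ⇒ 6813
q^19  k|19↦f(k): 1:1 19:6859  a_19=6860
n=20: 1·20 2·10 4·5 5·4 10·2 20·1  f→[1+8+64+125+1000+8000]=9198

3096, 3528, 4681, 4914, 6813, 6860, 9198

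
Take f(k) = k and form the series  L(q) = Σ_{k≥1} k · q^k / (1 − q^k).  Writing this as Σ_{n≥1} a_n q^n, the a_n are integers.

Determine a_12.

a_12 = 28

d|12:{1,2,3,4,6,12}  Σf=1+2+3+4+6+12=28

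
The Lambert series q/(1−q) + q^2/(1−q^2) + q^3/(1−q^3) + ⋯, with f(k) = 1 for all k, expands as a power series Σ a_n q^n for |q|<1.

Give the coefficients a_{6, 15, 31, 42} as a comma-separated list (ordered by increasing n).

4, 4, 2, 8

[q^6] f(1)=1,f(2)=1,f(3)=1,f(6)=1 ⇒ 4
d|15:{15,5,3,1}  Σf=1+1+1+1=4
[q^31] f(1)=1,f(31)=1 ⇒ 2
d|42:{42,21,14,7,6,3,2,1}  Σf=1+1+1+1+1+1+1+1=8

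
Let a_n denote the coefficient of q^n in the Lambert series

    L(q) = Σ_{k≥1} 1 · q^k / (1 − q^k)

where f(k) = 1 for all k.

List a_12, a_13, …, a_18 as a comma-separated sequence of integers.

d|12:{1,2,3,4,6,12}  Σf=1+1+1+1+1+1=6
[q^13] f(1)=1,f(13)=1 ⇒ 2
n=14: 1·14 2·7 7·2 14·1  f→[1+1+1+1]=4
n=15: 15·1 5·3 3·5 1·15  f→[1+1+1+1]=4
[q^16] f(16)=1,f(8)=1,f(4)=1,f(2)=1,f(1)=1 ⇒ 5
d|17:{17,1}  Σf=1+1=2
n=18: 18·1 9·2 6·3 3·6 2·9 1·18  f→[1+1+1+1+1+1]=6

6, 2, 4, 4, 5, 2, 6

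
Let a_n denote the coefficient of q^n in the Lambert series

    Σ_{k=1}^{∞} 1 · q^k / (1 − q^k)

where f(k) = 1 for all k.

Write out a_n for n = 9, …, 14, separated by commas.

3, 4, 2, 6, 2, 4

n=9: 9·1 3·3 1·9  f→[1+1+1]=3
d|10:{1,2,5,10}  Σf=1+1+1+1=4
d|11:{1,11}  Σf=1+1=2
[q^12] f(1)=1,f(2)=1,f(3)=1,f(4)=1,f(6)=1,f(12)=1 ⇒ 6
d|13:{1,13}  Σf=1+1=2
d|14:{1,2,7,14}  Σf=1+1+1+1=4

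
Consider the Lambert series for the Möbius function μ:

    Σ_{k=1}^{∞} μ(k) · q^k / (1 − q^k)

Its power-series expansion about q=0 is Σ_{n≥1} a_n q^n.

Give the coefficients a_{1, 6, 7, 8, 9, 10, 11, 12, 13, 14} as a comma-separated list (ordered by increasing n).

n=1: 1·1  μ→[1]=1
n=6: 6·1 3·2 2·3 1·6  μ→[1+(-1)+(-1)+1]=0
d|7:{7,1}  Σμ=(-1)+1=0
q^8  k|8↦μ(k): 8:0 4:0 2:-1 1:1  a_8=0
n=9: 1·9 3·3 9·1  μ→[1+(-1)+0]=0
q^10  k|10↦μ(k): 1:1 2:-1 5:-1 10:1  a_10=0
q^11  k|11↦μ(k): 11:-1 1:1  a_11=0
q^12  k|12↦μ(k): 12:0 6:1 4:0 3:-1 2:-1 1:1  a_12=0
q^13  k|13↦μ(k): 1:1 13:-1  a_13=0
n=14: 14·1 7·2 2·7 1·14  μ→[1+(-1)+(-1)+1]=0

1, 0, 0, 0, 0, 0, 0, 0, 0, 0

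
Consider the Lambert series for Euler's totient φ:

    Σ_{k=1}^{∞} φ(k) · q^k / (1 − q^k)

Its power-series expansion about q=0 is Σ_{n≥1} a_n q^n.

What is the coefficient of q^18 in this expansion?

n=18: 18·1 9·2 6·3 3·6 2·9 1·18  φ→[6+6+2+2+1+1]=18

a_18 = 18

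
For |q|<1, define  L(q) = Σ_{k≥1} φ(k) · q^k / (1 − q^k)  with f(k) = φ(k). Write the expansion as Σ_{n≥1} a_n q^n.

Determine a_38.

d|38:{1,2,19,38}  Σφ=1+1+18+18=38

a_38 = 38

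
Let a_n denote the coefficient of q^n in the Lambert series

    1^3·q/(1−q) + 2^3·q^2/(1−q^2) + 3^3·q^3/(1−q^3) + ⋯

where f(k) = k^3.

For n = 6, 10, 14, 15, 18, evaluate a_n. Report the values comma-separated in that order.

252, 1134, 3096, 3528, 6813

d|6:{1,2,3,6}  Σf=1+8+27+216=252
q^10  k|10↦f(k): 1:1 2:8 5:125 10:1000  a_10=1134
n=14: 1·14 2·7 7·2 14·1  f→[1+8+343+2744]=3096
n=15: 15·1 5·3 3·5 1·15  f→[3375+125+27+1]=3528
[q^18] f(1)=1,f(2)=8,f(3)=27,f(6)=216,f(9)=729,f(18)=5832 ⇒ 6813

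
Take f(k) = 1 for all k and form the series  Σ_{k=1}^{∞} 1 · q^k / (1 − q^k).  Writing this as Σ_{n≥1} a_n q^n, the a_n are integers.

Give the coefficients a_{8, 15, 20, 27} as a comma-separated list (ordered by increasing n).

q^8  k|8↦f(k): 1:1 2:1 4:1 8:1  a_8=4
[q^15] f(15)=1,f(5)=1,f(3)=1,f(1)=1 ⇒ 4
q^20  k|20↦f(k): 20:1 10:1 5:1 4:1 2:1 1:1  a_20=6
[q^27] f(27)=1,f(9)=1,f(3)=1,f(1)=1 ⇒ 4

4, 4, 6, 4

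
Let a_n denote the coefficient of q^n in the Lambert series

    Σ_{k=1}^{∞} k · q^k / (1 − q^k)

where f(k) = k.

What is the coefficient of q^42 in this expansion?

a_42 = 96

q^42  k|42↦f(k): 1:1 2:2 3:3 6:6 7:7 14:14 21:21 42:42  a_42=96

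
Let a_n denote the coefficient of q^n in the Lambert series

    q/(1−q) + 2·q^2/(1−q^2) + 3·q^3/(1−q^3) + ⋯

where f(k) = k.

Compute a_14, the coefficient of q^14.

n=14: 1·14 2·7 7·2 14·1  f→[1+2+7+14]=24

a_14 = 24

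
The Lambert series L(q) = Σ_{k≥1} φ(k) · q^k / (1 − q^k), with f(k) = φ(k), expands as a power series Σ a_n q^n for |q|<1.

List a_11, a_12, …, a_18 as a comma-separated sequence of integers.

d|11:{11,1}  Σφ=10+1=11
n=12: 12·1 6·2 4·3 3·4 2·6 1·12  φ→[4+2+2+2+1+1]=12
n=13: 13·1 1·13  φ→[12+1]=13
[q^14] φ(14)=6,φ(7)=6,φ(2)=1,φ(1)=1 ⇒ 14
d|15:{15,5,3,1}  Σφ=8+4+2+1=15
n=16: 1·16 2·8 4·4 8·2 16·1  φ→[1+1+2+4+8]=16
q^17  k|17↦φ(k): 1:1 17:16  a_17=17
d|18:{1,2,3,6,9,18}  Σφ=1+1+2+2+6+6=18

11, 12, 13, 14, 15, 16, 17, 18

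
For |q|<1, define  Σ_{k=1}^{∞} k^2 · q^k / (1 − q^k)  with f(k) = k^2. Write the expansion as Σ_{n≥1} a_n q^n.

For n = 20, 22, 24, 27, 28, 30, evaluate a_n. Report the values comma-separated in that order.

546, 610, 850, 820, 1050, 1300

[q^20] f(20)=400,f(10)=100,f(5)=25,f(4)=16,f(2)=4,f(1)=1 ⇒ 546
[q^22] f(1)=1,f(2)=4,f(11)=121,f(22)=484 ⇒ 610
q^24  k|24↦f(k): 1:1 2:4 3:9 4:16 6:36 8:64 12:144 24:576  a_24=850
[q^27] f(27)=729,f(9)=81,f(3)=9,f(1)=1 ⇒ 820
[q^28] f(28)=784,f(14)=196,f(7)=49,f(4)=16,f(2)=4,f(1)=1 ⇒ 1050
q^30  k|30↦f(k): 30:900 15:225 10:100 6:36 5:25 3:9 2:4 1:1  a_30=1300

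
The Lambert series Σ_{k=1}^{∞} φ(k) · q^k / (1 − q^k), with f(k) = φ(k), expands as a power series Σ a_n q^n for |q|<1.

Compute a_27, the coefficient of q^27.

d|27:{1,3,9,27}  Σφ=1+2+6+18=27

a_27 = 27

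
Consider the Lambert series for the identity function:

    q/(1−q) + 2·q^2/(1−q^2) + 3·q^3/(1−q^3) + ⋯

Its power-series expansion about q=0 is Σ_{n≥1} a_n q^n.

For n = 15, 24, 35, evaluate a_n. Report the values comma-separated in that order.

d|15:{15,5,3,1}  Σf=15+5+3+1=24
q^24  k|24↦f(k): 24:24 12:12 8:8 6:6 4:4 3:3 2:2 1:1  a_24=60
d|35:{35,7,5,1}  Σf=35+7+5+1=48

24, 60, 48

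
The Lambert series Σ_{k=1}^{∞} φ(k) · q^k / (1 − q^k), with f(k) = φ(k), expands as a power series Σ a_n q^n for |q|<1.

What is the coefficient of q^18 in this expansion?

d|18:{1,2,3,6,9,18}  Σφ=1+1+2+2+6+6=18

a_18 = 18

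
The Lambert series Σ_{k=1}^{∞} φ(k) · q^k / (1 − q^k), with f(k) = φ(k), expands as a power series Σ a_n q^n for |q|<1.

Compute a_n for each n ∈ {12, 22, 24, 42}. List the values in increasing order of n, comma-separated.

[q^12] φ(12)=4,φ(6)=2,φ(4)=2,φ(3)=2,φ(2)=1,φ(1)=1 ⇒ 12
q^22  k|22↦φ(k): 22:10 11:10 2:1 1:1  a_22=22
n=24: 1·24 2·12 3·8 4·6 6·4 8·3 12·2 24·1  φ→[1+1+2+2+2+4+4+8]=24
[q^42] φ(1)=1,φ(2)=1,φ(3)=2,φ(6)=2,φ(7)=6,φ(14)=6,φ(21)=12,φ(42)=12 ⇒ 42

12, 22, 24, 42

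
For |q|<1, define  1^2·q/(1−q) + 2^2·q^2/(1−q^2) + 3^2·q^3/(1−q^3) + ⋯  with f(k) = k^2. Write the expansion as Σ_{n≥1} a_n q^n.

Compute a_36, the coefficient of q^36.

a_36 = 1911

[q^36] f(36)=1296,f(18)=324,f(12)=144,f(9)=81,f(6)=36,f(4)=16,f(3)=9,f(2)=4,f(1)=1 ⇒ 1911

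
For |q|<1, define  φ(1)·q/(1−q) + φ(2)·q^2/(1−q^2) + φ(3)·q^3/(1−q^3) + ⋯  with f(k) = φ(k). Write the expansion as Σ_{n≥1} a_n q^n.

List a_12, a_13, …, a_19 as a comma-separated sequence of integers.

d|12:{12,6,4,3,2,1}  Σφ=4+2+2+2+1+1=12
n=13: 1·13 13·1  φ→[1+12]=13
[q^14] φ(14)=6,φ(7)=6,φ(2)=1,φ(1)=1 ⇒ 14
q^15  k|15↦φ(k): 1:1 3:2 5:4 15:8  a_15=15
n=16: 16·1 8·2 4·4 2·8 1·16  φ→[8+4+2+1+1]=16
n=17: 1·17 17·1  φ→[1+16]=17
q^18  k|18↦φ(k): 1:1 2:1 3:2 6:2 9:6 18:6  a_18=18
d|19:{1,19}  Σφ=1+18=19

12, 13, 14, 15, 16, 17, 18, 19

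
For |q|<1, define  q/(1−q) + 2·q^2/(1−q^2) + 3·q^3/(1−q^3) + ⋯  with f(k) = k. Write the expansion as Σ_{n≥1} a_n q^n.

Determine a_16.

d|16:{16,8,4,2,1}  Σf=16+8+4+2+1=31

a_16 = 31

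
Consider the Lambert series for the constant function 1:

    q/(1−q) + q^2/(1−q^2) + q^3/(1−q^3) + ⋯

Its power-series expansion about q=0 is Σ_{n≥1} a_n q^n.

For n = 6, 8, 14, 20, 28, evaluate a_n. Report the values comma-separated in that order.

n=6: 1·6 2·3 3·2 6·1  f→[1+1+1+1]=4
[q^8] f(8)=1,f(4)=1,f(2)=1,f(1)=1 ⇒ 4
n=14: 14·1 7·2 2·7 1·14  f→[1+1+1+1]=4
d|20:{1,2,4,5,10,20}  Σf=1+1+1+1+1+1=6
q^28  k|28↦f(k): 1:1 2:1 4:1 7:1 14:1 28:1  a_28=6

4, 4, 4, 6, 6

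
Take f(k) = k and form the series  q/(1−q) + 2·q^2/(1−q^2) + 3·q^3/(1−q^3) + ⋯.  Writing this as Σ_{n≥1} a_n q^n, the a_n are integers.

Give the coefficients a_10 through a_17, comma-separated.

q^10  k|10↦f(k): 1:1 2:2 5:5 10:10  a_10=18
[q^11] f(1)=1,f(11)=11 ⇒ 12
[q^12] f(12)=12,f(6)=6,f(4)=4,f(3)=3,f(2)=2,f(1)=1 ⇒ 28
n=13: 1·13 13·1  f→[1+13]=14
q^14  k|14↦f(k): 14:14 7:7 2:2 1:1  a_14=24
q^15  k|15↦f(k): 1:1 3:3 5:5 15:15  a_15=24
q^16  k|16↦f(k): 1:1 2:2 4:4 8:8 16:16  a_16=31
n=17: 17·1 1·17  f→[17+1]=18

18, 12, 28, 14, 24, 24, 31, 18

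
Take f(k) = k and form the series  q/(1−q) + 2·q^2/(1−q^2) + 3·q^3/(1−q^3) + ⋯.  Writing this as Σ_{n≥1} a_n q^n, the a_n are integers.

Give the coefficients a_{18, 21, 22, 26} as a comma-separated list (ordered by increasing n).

39, 32, 36, 42

d|18:{18,9,6,3,2,1}  Σf=18+9+6+3+2+1=39
d|21:{1,3,7,21}  Σf=1+3+7+21=32
n=22: 1·22 2·11 11·2 22·1  f→[1+2+11+22]=36
q^26  k|26↦f(k): 26:26 13:13 2:2 1:1  a_26=42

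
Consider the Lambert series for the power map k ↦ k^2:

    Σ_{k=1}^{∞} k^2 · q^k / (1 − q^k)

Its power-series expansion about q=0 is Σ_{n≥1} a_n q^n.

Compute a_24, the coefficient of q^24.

[q^24] f(24)=576,f(12)=144,f(8)=64,f(6)=36,f(4)=16,f(3)=9,f(2)=4,f(1)=1 ⇒ 850

a_24 = 850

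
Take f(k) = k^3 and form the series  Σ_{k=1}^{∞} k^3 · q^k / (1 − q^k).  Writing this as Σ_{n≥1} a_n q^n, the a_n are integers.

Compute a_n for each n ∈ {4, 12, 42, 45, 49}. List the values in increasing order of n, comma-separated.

73, 2044, 86688, 95382, 117993

q^4  k|4↦f(k): 1:1 2:8 4:64  a_4=73
n=12: 12·1 6·2 4·3 3·4 2·6 1·12  f→[1728+216+64+27+8+1]=2044
n=42: 42·1 21·2 14·3 7·6 6·7 3·14 2·21 1·42  f→[74088+9261+2744+343+216+27+8+1]=86688
[q^45] f(45)=91125,f(15)=3375,f(9)=729,f(5)=125,f(3)=27,f(1)=1 ⇒ 95382
q^49  k|49↦f(k): 1:1 7:343 49:117649  a_49=117993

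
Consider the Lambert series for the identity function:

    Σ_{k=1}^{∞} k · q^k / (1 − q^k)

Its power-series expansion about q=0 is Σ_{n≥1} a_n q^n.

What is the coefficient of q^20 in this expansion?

a_20 = 42

[q^20] f(20)=20,f(10)=10,f(5)=5,f(4)=4,f(2)=2,f(1)=1 ⇒ 42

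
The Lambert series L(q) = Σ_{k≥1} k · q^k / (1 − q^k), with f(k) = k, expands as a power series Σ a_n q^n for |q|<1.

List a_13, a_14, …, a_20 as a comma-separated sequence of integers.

q^13  k|13↦f(k): 13:13 1:1  a_13=14
d|14:{14,7,2,1}  Σf=14+7+2+1=24
q^15  k|15↦f(k): 1:1 3:3 5:5 15:15  a_15=24
d|16:{1,2,4,8,16}  Σf=1+2+4+8+16=31
[q^17] f(1)=1,f(17)=17 ⇒ 18
d|18:{1,2,3,6,9,18}  Σf=1+2+3+6+9+18=39
n=19: 19·1 1·19  f→[19+1]=20
n=20: 20·1 10·2 5·4 4·5 2·10 1·20  f→[20+10+5+4+2+1]=42

14, 24, 24, 31, 18, 39, 20, 42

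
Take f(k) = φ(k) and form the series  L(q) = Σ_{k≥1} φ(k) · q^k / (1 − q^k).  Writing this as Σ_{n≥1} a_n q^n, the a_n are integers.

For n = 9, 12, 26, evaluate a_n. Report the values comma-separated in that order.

q^9  k|9↦φ(k): 1:1 3:2 9:6  a_9=9
q^12  k|12↦φ(k): 12:4 6:2 4:2 3:2 2:1 1:1  a_12=12
q^26  k|26↦φ(k): 1:1 2:1 13:12 26:12  a_26=26

9, 12, 26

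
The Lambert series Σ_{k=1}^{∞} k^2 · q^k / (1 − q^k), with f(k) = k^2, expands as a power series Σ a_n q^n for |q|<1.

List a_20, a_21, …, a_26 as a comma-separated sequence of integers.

d|20:{20,10,5,4,2,1}  Σf=400+100+25+16+4+1=546
[q^21] f(21)=441,f(7)=49,f(3)=9,f(1)=1 ⇒ 500
n=22: 22·1 11·2 2·11 1·22  f→[484+121+4+1]=610
d|23:{1,23}  Σf=1+529=530
d|24:{1,2,3,4,6,8,12,24}  Σf=1+4+9+16+36+64+144+576=850
d|25:{25,5,1}  Σf=625+25+1=651
d|26:{1,2,13,26}  Σf=1+4+169+676=850

546, 500, 610, 530, 850, 651, 850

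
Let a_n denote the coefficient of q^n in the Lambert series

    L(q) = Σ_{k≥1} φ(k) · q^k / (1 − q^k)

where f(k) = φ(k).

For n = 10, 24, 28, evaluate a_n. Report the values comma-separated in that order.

q^10  k|10↦φ(k): 10:4 5:4 2:1 1:1  a_10=10
[q^24] φ(24)=8,φ(12)=4,φ(8)=4,φ(6)=2,φ(4)=2,φ(3)=2,φ(2)=1,φ(1)=1 ⇒ 24
q^28  k|28↦φ(k): 28:12 14:6 7:6 4:2 2:1 1:1  a_28=28

10, 24, 28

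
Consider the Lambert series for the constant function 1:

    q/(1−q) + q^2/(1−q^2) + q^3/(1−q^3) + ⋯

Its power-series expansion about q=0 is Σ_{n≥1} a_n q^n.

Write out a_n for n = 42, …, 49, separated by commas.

8, 2, 6, 6, 4, 2, 10, 3

d|42:{1,2,3,6,7,14,21,42}  Σf=1+1+1+1+1+1+1+1=8
q^43  k|43↦f(k): 1:1 43:1  a_43=2
n=44: 1·44 2·22 4·11 11·4 22·2 44·1  f→[1+1+1+1+1+1]=6
[q^45] f(45)=1,f(15)=1,f(9)=1,f(5)=1,f(3)=1,f(1)=1 ⇒ 6
n=46: 46·1 23·2 2·23 1·46  f→[1+1+1+1]=4
q^47  k|47↦f(k): 1:1 47:1  a_47=2
q^48  k|48↦f(k): 1:1 2:1 3:1 4:1 6:1 8:1 12:1 16:1 24:1 48:1  a_48=10
q^49  k|49↦f(k): 49:1 7:1 1:1  a_49=3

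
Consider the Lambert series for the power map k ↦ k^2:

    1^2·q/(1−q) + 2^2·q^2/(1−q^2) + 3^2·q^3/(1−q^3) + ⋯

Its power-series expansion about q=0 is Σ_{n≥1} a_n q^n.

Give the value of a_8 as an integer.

n=8: 8·1 4·2 2·4 1·8  f→[64+16+4+1]=85

a_8 = 85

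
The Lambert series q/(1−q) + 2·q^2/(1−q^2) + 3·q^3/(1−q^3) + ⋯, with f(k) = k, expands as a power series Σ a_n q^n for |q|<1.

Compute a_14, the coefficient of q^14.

a_14 = 24

[q^14] f(1)=1,f(2)=2,f(7)=7,f(14)=14 ⇒ 24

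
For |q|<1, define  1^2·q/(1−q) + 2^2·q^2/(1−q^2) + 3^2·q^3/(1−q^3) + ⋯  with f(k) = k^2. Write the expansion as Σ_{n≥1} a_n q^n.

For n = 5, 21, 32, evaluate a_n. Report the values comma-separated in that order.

d|5:{5,1}  Σf=25+1=26
q^21  k|21↦f(k): 21:441 7:49 3:9 1:1  a_21=500
q^32  k|32↦f(k): 32:1024 16:256 8:64 4:16 2:4 1:1  a_32=1365

26, 500, 1365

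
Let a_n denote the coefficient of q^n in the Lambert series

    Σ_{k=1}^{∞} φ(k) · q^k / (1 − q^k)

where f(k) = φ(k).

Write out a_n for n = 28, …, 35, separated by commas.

q^28  k|28↦φ(k): 28:12 14:6 7:6 4:2 2:1 1:1  a_28=28
q^29  k|29↦φ(k): 29:28 1:1  a_29=29
q^30  k|30↦φ(k): 1:1 2:1 3:2 5:4 6:2 10:4 15:8 30:8  a_30=30
d|31:{31,1}  Σφ=30+1=31
d|32:{1,2,4,8,16,32}  Σφ=1+1+2+4+8+16=32
d|33:{33,11,3,1}  Σφ=20+10+2+1=33
d|34:{1,2,17,34}  Σφ=1+1+16+16=34
n=35: 1·35 5·7 7·5 35·1  φ→[1+4+6+24]=35

28, 29, 30, 31, 32, 33, 34, 35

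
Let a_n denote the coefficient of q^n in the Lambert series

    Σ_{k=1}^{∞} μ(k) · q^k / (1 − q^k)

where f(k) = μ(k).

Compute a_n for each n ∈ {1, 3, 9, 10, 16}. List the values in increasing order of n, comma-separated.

1, 0, 0, 0, 0

n=1: 1·1  μ→[1]=1
q^3  k|3↦μ(k): 3:-1 1:1  a_3=0
q^9  k|9↦μ(k): 9:0 3:-1 1:1  a_9=0
q^10  k|10↦μ(k): 10:1 5:-1 2:-1 1:1  a_10=0
d|16:{16,8,4,2,1}  Σμ=0+0+0+(-1)+1=0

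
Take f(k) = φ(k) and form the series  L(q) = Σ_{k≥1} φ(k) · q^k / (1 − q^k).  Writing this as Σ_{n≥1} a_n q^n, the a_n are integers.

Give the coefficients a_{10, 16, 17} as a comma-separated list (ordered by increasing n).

q^10  k|10↦φ(k): 1:1 2:1 5:4 10:4  a_10=10
n=16: 1·16 2·8 4·4 8·2 16·1  φ→[1+1+2+4+8]=16
d|17:{1,17}  Σφ=1+16=17

10, 16, 17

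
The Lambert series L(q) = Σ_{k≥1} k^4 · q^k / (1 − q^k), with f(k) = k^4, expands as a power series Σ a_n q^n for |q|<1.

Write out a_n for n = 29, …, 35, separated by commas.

707282, 872644, 923522, 1118481, 1200644, 1419874, 1503652

q^29  k|29↦f(k): 1:1 29:707281  a_29=707282
q^30  k|30↦f(k): 1:1 2:16 3:81 5:625 6:1296 10:10000 15:50625 30:810000  a_30=872644
[q^31] f(1)=1,f(31)=923521 ⇒ 923522
d|32:{1,2,4,8,16,32}  Σf=1+16+256+4096+65536+1048576=1118481
q^33  k|33↦f(k): 33:1185921 11:14641 3:81 1:1  a_33=1200644
[q^34] f(1)=1,f(2)=16,f(17)=83521,f(34)=1336336 ⇒ 1419874
[q^35] f(1)=1,f(5)=625,f(7)=2401,f(35)=1500625 ⇒ 1503652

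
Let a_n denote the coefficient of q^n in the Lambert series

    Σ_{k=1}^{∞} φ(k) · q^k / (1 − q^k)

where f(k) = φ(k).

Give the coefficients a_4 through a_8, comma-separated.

q^4  k|4↦φ(k): 4:2 2:1 1:1  a_4=4
q^5  k|5↦φ(k): 1:1 5:4  a_5=5
d|6:{1,2,3,6}  Σφ=1+1+2+2=6
[q^7] φ(1)=1,φ(7)=6 ⇒ 7
[q^8] φ(8)=4,φ(4)=2,φ(2)=1,φ(1)=1 ⇒ 8

4, 5, 6, 7, 8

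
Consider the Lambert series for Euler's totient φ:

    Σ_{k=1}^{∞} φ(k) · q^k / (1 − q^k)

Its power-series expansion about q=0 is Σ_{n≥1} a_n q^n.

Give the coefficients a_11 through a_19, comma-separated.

d|11:{11,1}  Σφ=10+1=11
[q^12] φ(12)=4,φ(6)=2,φ(4)=2,φ(3)=2,φ(2)=1,φ(1)=1 ⇒ 12
d|13:{13,1}  Σφ=12+1=13
d|14:{14,7,2,1}  Σφ=6+6+1+1=14
q^15  k|15↦φ(k): 1:1 3:2 5:4 15:8  a_15=15
[q^16] φ(16)=8,φ(8)=4,φ(4)=2,φ(2)=1,φ(1)=1 ⇒ 16
d|17:{1,17}  Σφ=1+16=17
[q^18] φ(1)=1,φ(2)=1,φ(3)=2,φ(6)=2,φ(9)=6,φ(18)=6 ⇒ 18
n=19: 1·19 19·1  φ→[1+18]=19

11, 12, 13, 14, 15, 16, 17, 18, 19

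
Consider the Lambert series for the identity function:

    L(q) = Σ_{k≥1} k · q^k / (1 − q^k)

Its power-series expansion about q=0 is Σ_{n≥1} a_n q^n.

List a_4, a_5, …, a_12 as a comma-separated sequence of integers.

d|4:{1,2,4}  Σf=1+2+4=7
n=5: 5·1 1·5  f→[5+1]=6
[q^6] f(6)=6,f(3)=3,f(2)=2,f(1)=1 ⇒ 12
d|7:{1,7}  Σf=1+7=8
[q^8] f(1)=1,f(2)=2,f(4)=4,f(8)=8 ⇒ 15
[q^9] f(1)=1,f(3)=3,f(9)=9 ⇒ 13
[q^10] f(1)=1,f(2)=2,f(5)=5,f(10)=10 ⇒ 18
q^11  k|11↦f(k): 1:1 11:11  a_11=12
n=12: 12·1 6·2 4·3 3·4 2·6 1·12  f→[12+6+4+3+2+1]=28

7, 6, 12, 8, 15, 13, 18, 12, 28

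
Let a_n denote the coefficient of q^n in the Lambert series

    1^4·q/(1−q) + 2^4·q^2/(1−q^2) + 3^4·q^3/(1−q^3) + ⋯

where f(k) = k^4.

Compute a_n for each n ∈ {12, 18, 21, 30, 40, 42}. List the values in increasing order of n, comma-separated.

22386, 112931, 196964, 872644, 2734994, 3348388

[q^12] f(12)=20736,f(6)=1296,f(4)=256,f(3)=81,f(2)=16,f(1)=1 ⇒ 22386
n=18: 18·1 9·2 6·3 3·6 2·9 1·18  f→[104976+6561+1296+81+16+1]=112931
d|21:{21,7,3,1}  Σf=194481+2401+81+1=196964
n=30: 1·30 2·15 3·10 5·6 6·5 10·3 15·2 30·1  f→[1+16+81+625+1296+10000+50625+810000]=872644
n=40: 1·40 2·20 4·10 5·8 8·5 10·4 20·2 40·1  f→[1+16+256+625+4096+10000+160000+2560000]=2734994
q^42  k|42↦f(k): 1:1 2:16 3:81 6:1296 7:2401 14:38416 21:194481 42:3111696  a_42=3348388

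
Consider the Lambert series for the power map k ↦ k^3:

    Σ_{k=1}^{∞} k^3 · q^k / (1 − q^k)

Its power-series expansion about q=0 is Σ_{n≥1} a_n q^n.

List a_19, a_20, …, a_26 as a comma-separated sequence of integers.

[q^19] f(1)=1,f(19)=6859 ⇒ 6860
[q^20] f(20)=8000,f(10)=1000,f(5)=125,f(4)=64,f(2)=8,f(1)=1 ⇒ 9198
n=21: 21·1 7·3 3·7 1·21  f→[9261+343+27+1]=9632
d|22:{22,11,2,1}  Σf=10648+1331+8+1=11988
n=23: 1·23 23·1  f→[1+12167]=12168
n=24: 24·1 12·2 8·3 6·4 4·6 3·8 2·12 1·24  f→[13824+1728+512+216+64+27+8+1]=16380
d|25:{25,5,1}  Σf=15625+125+1=15751
n=26: 1·26 2·13 13·2 26·1  f→[1+8+2197+17576]=19782

6860, 9198, 9632, 11988, 12168, 16380, 15751, 19782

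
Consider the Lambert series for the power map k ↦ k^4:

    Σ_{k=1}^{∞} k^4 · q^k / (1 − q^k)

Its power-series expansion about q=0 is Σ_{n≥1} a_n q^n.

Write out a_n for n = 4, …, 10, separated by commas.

q^4  k|4↦f(k): 1:1 2:16 4:256  a_4=273
n=5: 1·5 5·1  f→[1+625]=626
q^6  k|6↦f(k): 1:1 2:16 3:81 6:1296  a_6=1394
n=7: 1·7 7·1  f→[1+2401]=2402
q^8  k|8↦f(k): 8:4096 4:256 2:16 1:1  a_8=4369
n=9: 9·1 3·3 1·9  f→[6561+81+1]=6643
n=10: 1·10 2·5 5·2 10·1  f→[1+16+625+10000]=10642

273, 626, 1394, 2402, 4369, 6643, 10642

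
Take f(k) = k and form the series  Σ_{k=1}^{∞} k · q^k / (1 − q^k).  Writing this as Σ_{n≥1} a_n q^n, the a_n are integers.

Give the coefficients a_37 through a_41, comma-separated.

[q^37] f(1)=1,f(37)=37 ⇒ 38
d|38:{38,19,2,1}  Σf=38+19+2+1=60
n=39: 1·39 3·13 13·3 39·1  f→[1+3+13+39]=56
d|40:{40,20,10,8,5,4,2,1}  Σf=40+20+10+8+5+4+2+1=90
d|41:{41,1}  Σf=41+1=42

38, 60, 56, 90, 42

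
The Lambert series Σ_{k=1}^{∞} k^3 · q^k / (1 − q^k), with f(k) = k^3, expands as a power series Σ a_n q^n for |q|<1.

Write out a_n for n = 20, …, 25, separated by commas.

d|20:{20,10,5,4,2,1}  Σf=8000+1000+125+64+8+1=9198
n=21: 1·21 3·7 7·3 21·1  f→[1+27+343+9261]=9632
n=22: 1·22 2·11 11·2 22·1  f→[1+8+1331+10648]=11988
n=23: 23·1 1·23  f→[12167+1]=12168
[q^24] f(1)=1,f(2)=8,f(3)=27,f(4)=64,f(6)=216,f(8)=512,f(12)=1728,f(24)=13824 ⇒ 16380
[q^25] f(1)=1,f(5)=125,f(25)=15625 ⇒ 15751

9198, 9632, 11988, 12168, 16380, 15751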